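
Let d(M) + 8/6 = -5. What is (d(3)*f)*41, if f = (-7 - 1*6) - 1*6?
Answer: 14801/3 ≈ 4933.7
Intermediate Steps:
d(M) = -19/3 (d(M) = -4/3 - 5 = -19/3)
f = -19 (f = (-7 - 6) - 6 = -13 - 6 = -19)
(d(3)*f)*41 = -19/3*(-19)*41 = (361/3)*41 = 14801/3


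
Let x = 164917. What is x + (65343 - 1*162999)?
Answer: 67261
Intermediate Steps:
x + (65343 - 1*162999) = 164917 + (65343 - 1*162999) = 164917 + (65343 - 162999) = 164917 - 97656 = 67261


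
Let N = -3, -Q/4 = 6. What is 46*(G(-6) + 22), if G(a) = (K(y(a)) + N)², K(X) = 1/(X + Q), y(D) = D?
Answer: 645863/450 ≈ 1435.3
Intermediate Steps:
Q = -24 (Q = -4*6 = -24)
K(X) = 1/(-24 + X) (K(X) = 1/(X - 24) = 1/(-24 + X))
G(a) = (-3 + 1/(-24 + a))² (G(a) = (1/(-24 + a) - 3)² = (-3 + 1/(-24 + a))²)
46*(G(-6) + 22) = 46*((-73 + 3*(-6))²/(-24 - 6)² + 22) = 46*((-73 - 18)²/(-30)² + 22) = 46*((-91)²*(1/900) + 22) = 46*(8281*(1/900) + 22) = 46*(8281/900 + 22) = 46*(28081/900) = 645863/450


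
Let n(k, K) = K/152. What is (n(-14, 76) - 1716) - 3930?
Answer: -11291/2 ≈ -5645.5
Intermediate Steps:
n(k, K) = K/152 (n(k, K) = K*(1/152) = K/152)
(n(-14, 76) - 1716) - 3930 = ((1/152)*76 - 1716) - 3930 = (½ - 1716) - 3930 = -3431/2 - 3930 = -11291/2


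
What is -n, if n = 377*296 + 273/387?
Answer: -14395459/129 ≈ -1.1159e+5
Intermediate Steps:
n = 14395459/129 (n = 111592 + 273*(1/387) = 111592 + 91/129 = 14395459/129 ≈ 1.1159e+5)
-n = -1*14395459/129 = -14395459/129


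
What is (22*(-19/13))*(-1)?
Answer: 418/13 ≈ 32.154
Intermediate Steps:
(22*(-19/13))*(-1) = -418/13*(-1) = 418/13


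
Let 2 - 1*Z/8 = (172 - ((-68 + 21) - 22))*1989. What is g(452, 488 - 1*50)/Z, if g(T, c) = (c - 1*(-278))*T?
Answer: -40454/479347 ≈ -0.084394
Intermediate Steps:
g(T, c) = T*(278 + c) (g(T, c) = (c + 278)*T = (278 + c)*T = T*(278 + c))
Z = -3834776 (Z = 16 - 8*(172 - ((-68 + 21) - 22))*1989 = 16 - 8*(172 - (-47 - 22))*1989 = 16 - 8*(172 - 1*(-69))*1989 = 16 - 8*(172 + 69)*1989 = 16 - 1928*1989 = 16 - 8*479349 = 16 - 3834792 = -3834776)
g(452, 488 - 1*50)/Z = (452*(278 + (488 - 1*50)))/(-3834776) = (452*(278 + (488 - 50)))*(-1/3834776) = (452*(278 + 438))*(-1/3834776) = (452*716)*(-1/3834776) = 323632*(-1/3834776) = -40454/479347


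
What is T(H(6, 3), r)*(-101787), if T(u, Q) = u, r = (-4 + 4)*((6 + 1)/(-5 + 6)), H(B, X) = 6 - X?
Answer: -305361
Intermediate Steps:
r = 0 (r = 0*(7/1) = 0*(7*1) = 0*7 = 0)
T(H(6, 3), r)*(-101787) = (6 - 1*3)*(-101787) = (6 - 3)*(-101787) = 3*(-101787) = -305361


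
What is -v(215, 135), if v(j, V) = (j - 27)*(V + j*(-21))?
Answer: 823440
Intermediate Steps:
v(j, V) = (-27 + j)*(V - 21*j)
-v(215, 135) = -(-27*135 - 21*215**2 + 567*215 + 135*215) = -(-3645 - 21*46225 + 121905 + 29025) = -(-3645 - 970725 + 121905 + 29025) = -1*(-823440) = 823440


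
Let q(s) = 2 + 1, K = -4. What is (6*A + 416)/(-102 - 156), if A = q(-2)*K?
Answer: -4/3 ≈ -1.3333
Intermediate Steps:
q(s) = 3
A = -12 (A = 3*(-4) = -12)
(6*A + 416)/(-102 - 156) = (6*(-12) + 416)/(-102 - 156) = (-72 + 416)/(-258) = 344*(-1/258) = -4/3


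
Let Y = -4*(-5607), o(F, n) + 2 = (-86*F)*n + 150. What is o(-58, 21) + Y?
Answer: 127324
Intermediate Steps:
o(F, n) = 148 - 86*F*n (o(F, n) = -2 + ((-86*F)*n + 150) = -2 + (-86*F*n + 150) = -2 + (150 - 86*F*n) = 148 - 86*F*n)
Y = 22428
o(-58, 21) + Y = (148 - 86*(-58)*21) + 22428 = (148 + 104748) + 22428 = 104896 + 22428 = 127324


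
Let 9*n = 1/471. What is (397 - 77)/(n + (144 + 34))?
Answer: 1356480/754543 ≈ 1.7978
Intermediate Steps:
n = 1/4239 (n = (⅑)/471 = (⅑)*(1/471) = 1/4239 ≈ 0.00023590)
(397 - 77)/(n + (144 + 34)) = (397 - 77)/(1/4239 + (144 + 34)) = 320/(1/4239 + 178) = 320/(754543/4239) = 320*(4239/754543) = 1356480/754543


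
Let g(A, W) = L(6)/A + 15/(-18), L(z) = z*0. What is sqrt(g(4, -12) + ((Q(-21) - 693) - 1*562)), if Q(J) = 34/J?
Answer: I*sqrt(2218146)/42 ≈ 35.461*I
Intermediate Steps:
L(z) = 0
g(A, W) = -5/6 (g(A, W) = 0/A + 15/(-18) = 0 + 15*(-1/18) = 0 - 5/6 = -5/6)
sqrt(g(4, -12) + ((Q(-21) - 693) - 1*562)) = sqrt(-5/6 + ((34/(-21) - 693) - 1*562)) = sqrt(-5/6 + ((34*(-1/21) - 693) - 562)) = sqrt(-5/6 + ((-34/21 - 693) - 562)) = sqrt(-5/6 + (-14587/21 - 562)) = sqrt(-5/6 - 26389/21) = sqrt(-52813/42) = I*sqrt(2218146)/42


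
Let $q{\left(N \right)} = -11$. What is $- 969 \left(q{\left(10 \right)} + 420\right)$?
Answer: $-396321$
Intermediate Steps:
$- 969 \left(q{\left(10 \right)} + 420\right) = - 969 \left(-11 + 420\right) = \left(-969\right) 409 = -396321$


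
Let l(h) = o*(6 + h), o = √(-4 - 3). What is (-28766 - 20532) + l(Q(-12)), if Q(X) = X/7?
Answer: -49298 + 30*I*√7/7 ≈ -49298.0 + 11.339*I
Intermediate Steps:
Q(X) = X/7 (Q(X) = X*(⅐) = X/7)
o = I*√7 (o = √(-7) = I*√7 ≈ 2.6458*I)
l(h) = I*√7*(6 + h) (l(h) = (I*√7)*(6 + h) = I*√7*(6 + h))
(-28766 - 20532) + l(Q(-12)) = (-28766 - 20532) + I*√7*(6 + (⅐)*(-12)) = -49298 + I*√7*(6 - 12/7) = -49298 + I*√7*(30/7) = -49298 + 30*I*√7/7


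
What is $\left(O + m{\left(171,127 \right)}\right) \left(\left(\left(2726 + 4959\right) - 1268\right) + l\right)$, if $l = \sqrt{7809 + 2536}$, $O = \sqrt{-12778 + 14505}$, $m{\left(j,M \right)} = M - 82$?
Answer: $\left(45 + \sqrt{1727}\right) \left(6417 + \sqrt{10345}\right) \approx 5.6424 \cdot 10^{5}$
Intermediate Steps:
$m{\left(j,M \right)} = -82 + M$
$O = \sqrt{1727} \approx 41.557$
$l = \sqrt{10345} \approx 101.71$
$\left(O + m{\left(171,127 \right)}\right) \left(\left(\left(2726 + 4959\right) - 1268\right) + l\right) = \left(\sqrt{1727} + \left(-82 + 127\right)\right) \left(\left(\left(2726 + 4959\right) - 1268\right) + \sqrt{10345}\right) = \left(\sqrt{1727} + 45\right) \left(\left(7685 - 1268\right) + \sqrt{10345}\right) = \left(45 + \sqrt{1727}\right) \left(6417 + \sqrt{10345}\right)$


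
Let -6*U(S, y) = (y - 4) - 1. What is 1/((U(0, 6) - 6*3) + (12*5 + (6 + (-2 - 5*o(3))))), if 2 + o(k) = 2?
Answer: 6/275 ≈ 0.021818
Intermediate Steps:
U(S, y) = 5/6 - y/6 (U(S, y) = -((y - 4) - 1)/6 = -((-4 + y) - 1)/6 = -(-5 + y)/6 = 5/6 - y/6)
o(k) = 0 (o(k) = -2 + 2 = 0)
1/((U(0, 6) - 6*3) + (12*5 + (6 + (-2 - 5*o(3))))) = 1/(((5/6 - 1/6*6) - 6*3) + (12*5 + (6 + (-2 - 5*0)))) = 1/(((5/6 - 1) - 18) + (60 + (6 + (-2 + 0)))) = 1/((-1/6 - 18) + (60 + (6 - 2))) = 1/(-109/6 + (60 + 4)) = 1/(-109/6 + 64) = 1/(275/6) = 6/275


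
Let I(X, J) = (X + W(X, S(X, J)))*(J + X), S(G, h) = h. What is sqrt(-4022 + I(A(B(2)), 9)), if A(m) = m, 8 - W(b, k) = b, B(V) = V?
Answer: I*sqrt(3934) ≈ 62.722*I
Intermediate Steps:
W(b, k) = 8 - b
I(X, J) = 8*J + 8*X (I(X, J) = (X + (8 - X))*(J + X) = 8*(J + X) = 8*J + 8*X)
sqrt(-4022 + I(A(B(2)), 9)) = sqrt(-4022 + (8*9 + 8*2)) = sqrt(-4022 + (72 + 16)) = sqrt(-4022 + 88) = sqrt(-3934) = I*sqrt(3934)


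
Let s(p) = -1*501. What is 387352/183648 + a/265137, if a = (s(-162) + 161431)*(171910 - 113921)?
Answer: 71414042302841/2028828324 ≈ 35200.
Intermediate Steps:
s(p) = -501
a = 9332169770 (a = (-501 + 161431)*(171910 - 113921) = 160930*57989 = 9332169770)
387352/183648 + a/265137 = 387352/183648 + 9332169770/265137 = 387352*(1/183648) + 9332169770*(1/265137) = 48419/22956 + 9332169770/265137 = 71414042302841/2028828324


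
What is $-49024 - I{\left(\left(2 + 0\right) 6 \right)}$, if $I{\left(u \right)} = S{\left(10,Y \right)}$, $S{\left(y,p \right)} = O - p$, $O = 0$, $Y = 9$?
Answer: $-49015$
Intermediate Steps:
$S{\left(y,p \right)} = - p$ ($S{\left(y,p \right)} = 0 - p = - p$)
$I{\left(u \right)} = -9$ ($I{\left(u \right)} = \left(-1\right) 9 = -9$)
$-49024 - I{\left(\left(2 + 0\right) 6 \right)} = -49024 - -9 = -49024 + 9 = -49015$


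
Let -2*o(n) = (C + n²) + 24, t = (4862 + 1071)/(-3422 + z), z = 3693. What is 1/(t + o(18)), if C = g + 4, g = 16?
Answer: -271/43931 ≈ -0.0061688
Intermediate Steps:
C = 20 (C = 16 + 4 = 20)
t = 5933/271 (t = (4862 + 1071)/(-3422 + 3693) = 5933/271 ≈ 21.893)
o(n) = -22 - n²/2 (o(n) = -((20 + n²) + 24)/2 = -(44 + n²)/2 = -22 - n²/2)
1/(t + o(18)) = 1/(5933/271 + (-22 - ½*18²)) = 1/(5933/271 + (-22 - ½*324)) = 1/(5933/271 + (-22 - 162)) = 1/(5933/271 - 184) = 1/(-43931/271) = -271/43931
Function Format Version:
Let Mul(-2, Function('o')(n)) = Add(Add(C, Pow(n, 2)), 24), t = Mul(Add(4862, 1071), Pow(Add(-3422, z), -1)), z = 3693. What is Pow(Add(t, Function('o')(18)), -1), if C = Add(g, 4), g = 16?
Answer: Rational(-271, 43931) ≈ -0.0061688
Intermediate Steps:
C = 20 (C = Add(16, 4) = 20)
t = Rational(5933, 271) (t = Mul(Add(4862, 1071), Pow(Add(-3422, 3693), -1)) = Mul(5933, Pow(271, -1)) = Mul(5933, Rational(1, 271)) = Rational(5933, 271) ≈ 21.893)
Function('o')(n) = Add(-22, Mul(Rational(-1, 2), Pow(n, 2))) (Function('o')(n) = Mul(Rational(-1, 2), Add(Add(20, Pow(n, 2)), 24)) = Mul(Rational(-1, 2), Add(44, Pow(n, 2))) = Add(-22, Mul(Rational(-1, 2), Pow(n, 2))))
Pow(Add(t, Function('o')(18)), -1) = Pow(Add(Rational(5933, 271), Add(-22, Mul(Rational(-1, 2), Pow(18, 2)))), -1) = Pow(Add(Rational(5933, 271), Add(-22, Mul(Rational(-1, 2), 324))), -1) = Pow(Add(Rational(5933, 271), Add(-22, -162)), -1) = Pow(Add(Rational(5933, 271), -184), -1) = Pow(Rational(-43931, 271), -1) = Rational(-271, 43931)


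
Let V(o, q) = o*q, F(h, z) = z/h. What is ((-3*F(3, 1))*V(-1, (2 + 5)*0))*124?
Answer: 0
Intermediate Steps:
((-3*F(3, 1))*V(-1, (2 + 5)*0))*124 = ((-3/3)*(-(2 + 5)*0))*124 = ((-3/3)*(-7*0))*124 = ((-3*⅓)*(-1*0))*124 = -1*0*124 = 0*124 = 0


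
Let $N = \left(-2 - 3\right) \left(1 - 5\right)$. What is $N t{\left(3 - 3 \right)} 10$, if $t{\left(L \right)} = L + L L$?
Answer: $0$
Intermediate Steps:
$t{\left(L \right)} = L + L^{2}$
$N = 20$ ($N = \left(-5\right) \left(-4\right) = 20$)
$N t{\left(3 - 3 \right)} 10 = 20 \left(3 - 3\right) \left(1 + \left(3 - 3\right)\right) 10 = 20 \cdot 0 \left(1 + 0\right) 10 = 20 \cdot 0 \cdot 1 \cdot 10 = 20 \cdot 0 \cdot 10 = 0 \cdot 10 = 0$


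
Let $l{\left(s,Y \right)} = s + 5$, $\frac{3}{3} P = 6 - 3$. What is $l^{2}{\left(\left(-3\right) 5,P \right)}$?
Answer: $100$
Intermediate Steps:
$P = 3$ ($P = 6 - 3 = 3$)
$l{\left(s,Y \right)} = 5 + s$
$l^{2}{\left(\left(-3\right) 5,P \right)} = \left(5 - 15\right)^{2} = \left(-10\right)^{2} = 100$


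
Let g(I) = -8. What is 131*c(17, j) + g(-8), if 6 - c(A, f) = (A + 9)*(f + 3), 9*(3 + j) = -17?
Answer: 64904/9 ≈ 7211.6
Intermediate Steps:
j = -44/9 (j = -3 + (⅑)*(-17) = -3 - 17/9 = -44/9 ≈ -4.8889)
c(A, f) = 6 - (3 + f)*(9 + A) (c(A, f) = 6 - (A + 9)*(f + 3) = 6 - (9 + A)*(3 + f) = 6 - (3 + f)*(9 + A))
131*c(17, j) + g(-8) = 131*(-21 - 9*(-44/9) - 3*17 - 1*17*(-44/9)) - 8 = 131*(-21 + 44 - 51 + 748/9) - 8 = 131*(496/9) - 8 = 64976/9 - 8 = 64904/9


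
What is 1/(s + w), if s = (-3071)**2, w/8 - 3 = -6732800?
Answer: -1/44431335 ≈ -2.2507e-8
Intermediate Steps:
w = -53862376 (w = 24 + 8*(-6732800) = 24 - 53862400 = -53862376)
s = 9431041
1/(s + w) = 1/(9431041 - 53862376) = 1/(-44431335) = -1/44431335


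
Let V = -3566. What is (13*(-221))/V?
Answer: 2873/3566 ≈ 0.80567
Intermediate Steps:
(13*(-221))/V = (13*(-221))/(-3566) = -2873*(-1/3566) = 2873/3566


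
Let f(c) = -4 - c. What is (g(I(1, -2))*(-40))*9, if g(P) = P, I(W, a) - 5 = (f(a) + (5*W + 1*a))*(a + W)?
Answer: -1440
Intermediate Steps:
I(W, a) = 5 + (-4 + 5*W)*(W + a) (I(W, a) = 5 + ((-4 - a) + (5*W + 1*a))*(a + W) = 5 + ((-4 - a) + (5*W + a))*(W + a) = 5 + ((-4 - a) + (a + 5*W))*(W + a) = 5 + (-4 + 5*W)*(W + a))
(g(I(1, -2))*(-40))*9 = ((5 - 4*1 - 4*(-2) + 5*1² + 5*1*(-2))*(-40))*9 = ((5 - 4 + 8 + 5*1 - 10)*(-40))*9 = ((5 - 4 + 8 + 5 - 10)*(-40))*9 = (4*(-40))*9 = -160*9 = -1440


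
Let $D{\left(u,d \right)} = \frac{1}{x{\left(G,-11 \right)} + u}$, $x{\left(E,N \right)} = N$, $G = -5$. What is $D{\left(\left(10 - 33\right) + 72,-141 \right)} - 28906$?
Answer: $- \frac{1098427}{38} \approx -28906.0$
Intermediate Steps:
$D{\left(u,d \right)} = \frac{1}{-11 + u}$
$D{\left(\left(10 - 33\right) + 72,-141 \right)} - 28906 = \frac{1}{-11 + \left(\left(10 - 33\right) + 72\right)} - 28906 = \frac{1}{-11 + \left(-23 + 72\right)} - 28906 = \frac{1}{-11 + 49} - 28906 = \frac{1}{38} - 28906 = - \frac{1098427}{38}$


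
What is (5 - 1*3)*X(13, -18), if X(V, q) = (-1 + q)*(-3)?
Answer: 114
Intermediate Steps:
X(V, q) = 3 - 3*q
(5 - 1*3)*X(13, -18) = (5 - 1*3)*(3 - 3*(-18)) = (5 - 3)*(3 + 54) = 2*57 = 114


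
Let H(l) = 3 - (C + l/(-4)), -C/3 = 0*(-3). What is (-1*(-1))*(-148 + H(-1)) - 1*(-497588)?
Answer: 1989771/4 ≈ 4.9744e+5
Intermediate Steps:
C = 0 (C = -0*(-3) = -3*0 = 0)
H(l) = 3 + l/4 (H(l) = 3 - (0 + l/(-4)) = 3 - (0 - l/4) = 3 - (-1)*l/4 = 3 + l/4)
(-1*(-1))*(-148 + H(-1)) - 1*(-497588) = (-1*(-1))*(-148 + (3 + (¼)*(-1))) - 1*(-497588) = 1*(-148 + (3 - ¼)) + 497588 = 1*(-148 + 11/4) + 497588 = 1*(-581/4) + 497588 = -581/4 + 497588 = 1989771/4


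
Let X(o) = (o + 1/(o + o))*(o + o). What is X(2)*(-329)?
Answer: -2961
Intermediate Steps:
X(o) = 2*o*(o + 1/(2*o)) (X(o) = (o + 1/(2*o))*(2*o) = 2*o*(o + 1/(2*o)))
X(2)*(-329) = (1 + 2*2**2)*(-329) = (1 + 2*4)*(-329) = (1 + 8)*(-329) = 9*(-329) = -2961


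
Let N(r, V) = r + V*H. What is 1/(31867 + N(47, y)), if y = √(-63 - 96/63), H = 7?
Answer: 95742/3055519673 - I*√28455/3055519673 ≈ 3.1334e-5 - 5.5207e-8*I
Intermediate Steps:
y = I*√28455/21 (y = √(-63 - 96*1/63) = √(-63 - 32/21) = √(-1355/21) = I*√28455/21 ≈ 8.0327*I)
N(r, V) = r + 7*V (N(r, V) = r + V*7 = r + 7*V)
1/(31867 + N(47, y)) = 1/(31867 + (47 + 7*(I*√28455/21))) = 1/(31867 + (47 + I*√28455/3)) = 1/(31914 + I*√28455/3)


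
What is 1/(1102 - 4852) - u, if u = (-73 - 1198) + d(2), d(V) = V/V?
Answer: 4762499/3750 ≈ 1270.0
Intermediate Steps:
d(V) = 1
u = -1270 (u = (-73 - 1198) + 1 = -1271 + 1 = -1270)
1/(1102 - 4852) - u = 1/(1102 - 4852) - 1*(-1270) = 1/(-3750) + 1270 = -1/3750 + 1270 = 4762499/3750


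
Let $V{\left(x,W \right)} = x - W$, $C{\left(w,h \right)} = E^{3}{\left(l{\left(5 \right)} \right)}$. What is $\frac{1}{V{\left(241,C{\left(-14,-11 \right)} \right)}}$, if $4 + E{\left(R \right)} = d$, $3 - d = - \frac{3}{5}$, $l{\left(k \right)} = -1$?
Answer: $\frac{125}{30133} \approx 0.0041483$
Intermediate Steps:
$d = \frac{18}{5}$ ($d = 3 - - \frac{3}{5} = 3 + \frac{3}{5} = \frac{18}{5} \approx 3.6$)
$E{\left(R \right)} = - \frac{2}{5}$ ($E{\left(R \right)} = -4 + \frac{18}{5} = - \frac{2}{5}$)
$C{\left(w,h \right)} = - \frac{8}{125}$ ($C{\left(w,h \right)} = \left(- \frac{2}{5}\right)^{3} = - \frac{8}{125}$)
$\frac{1}{V{\left(241,C{\left(-14,-11 \right)} \right)}} = \frac{1}{241 - - \frac{8}{125}} = \frac{1}{241 + \frac{8}{125}} = \frac{1}{\frac{30133}{125}} = \frac{125}{30133}$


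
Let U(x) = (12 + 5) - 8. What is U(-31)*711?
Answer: 6399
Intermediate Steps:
U(x) = 9 (U(x) = 17 - 8 = 9)
U(-31)*711 = 9*711 = 6399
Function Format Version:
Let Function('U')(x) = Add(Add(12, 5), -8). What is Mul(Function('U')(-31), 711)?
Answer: 6399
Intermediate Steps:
Function('U')(x) = 9 (Function('U')(x) = Add(17, -8) = 9)
Mul(Function('U')(-31), 711) = Mul(9, 711) = 6399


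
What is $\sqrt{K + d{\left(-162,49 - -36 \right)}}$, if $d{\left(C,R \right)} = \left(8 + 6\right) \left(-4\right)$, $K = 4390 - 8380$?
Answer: $17 i \sqrt{14} \approx 63.608 i$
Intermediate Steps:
$K = -3990$ ($K = 4390 - 8380 = -3990$)
$d{\left(C,R \right)} = -56$ ($d{\left(C,R \right)} = 14 \left(-4\right) = -56$)
$\sqrt{K + d{\left(-162,49 - -36 \right)}} = \sqrt{-3990 - 56} = \sqrt{-4046} = 17 i \sqrt{14}$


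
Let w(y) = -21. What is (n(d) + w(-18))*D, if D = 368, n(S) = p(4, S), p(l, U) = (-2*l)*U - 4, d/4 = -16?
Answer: 179216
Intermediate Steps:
d = -64 (d = 4*(-16) = -64)
p(l, U) = -4 - 2*U*l (p(l, U) = -2*U*l - 4 = -4 - 2*U*l)
n(S) = -4 - 8*S (n(S) = -4 - 2*S*4 = -4 - 8*S)
(n(d) + w(-18))*D = ((-4 - 8*(-64)) - 21)*368 = ((-4 + 512) - 21)*368 = (508 - 21)*368 = 487*368 = 179216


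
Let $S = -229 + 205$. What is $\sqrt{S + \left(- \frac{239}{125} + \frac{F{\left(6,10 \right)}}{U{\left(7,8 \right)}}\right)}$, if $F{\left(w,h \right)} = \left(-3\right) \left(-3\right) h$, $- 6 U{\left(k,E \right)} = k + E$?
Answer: $\frac{i \sqrt{38695}}{25} \approx 7.8684 i$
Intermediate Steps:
$U{\left(k,E \right)} = - \frac{E}{6} - \frac{k}{6}$ ($U{\left(k,E \right)} = - \frac{k + E}{6} = - \frac{E + k}{6} = - \frac{E}{6} - \frac{k}{6}$)
$F{\left(w,h \right)} = 9 h$
$S = -24$
$\sqrt{S + \left(- \frac{239}{125} + \frac{F{\left(6,10 \right)}}{U{\left(7,8 \right)}}\right)} = \sqrt{-24 + \left(- \frac{239}{125} + \frac{9 \cdot 10}{\left(- \frac{1}{6}\right) 8 - \frac{7}{6}}\right)} = \sqrt{-24 + \left(\left(-239\right) \frac{1}{125} + \frac{90}{- \frac{4}{3} - \frac{7}{6}}\right)} = \sqrt{-24 + \left(- \frac{239}{125} + \frac{90}{- \frac{5}{2}}\right)} = \sqrt{-24 + \left(- \frac{239}{125} + 90 \left(- \frac{2}{5}\right)\right)} = \sqrt{-24 - \frac{4739}{125}} = \sqrt{- \frac{7739}{125}} = \frac{i \sqrt{38695}}{25}$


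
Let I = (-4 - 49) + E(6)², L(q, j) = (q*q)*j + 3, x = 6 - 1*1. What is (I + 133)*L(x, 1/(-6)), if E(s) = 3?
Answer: -623/6 ≈ -103.83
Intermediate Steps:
x = 5 (x = 6 - 1 = 5)
L(q, j) = 3 + j*q² (L(q, j) = q²*j + 3 = j*q² + 3 = 3 + j*q²)
I = -44 (I = (-4 - 49) + 3² = -53 + 9 = -44)
(I + 133)*L(x, 1/(-6)) = (-44 + 133)*(3 + 5²/(-6)) = 89*(3 - ⅙*25) = 89*(3 - 25/6) = 89*(-7/6) = -623/6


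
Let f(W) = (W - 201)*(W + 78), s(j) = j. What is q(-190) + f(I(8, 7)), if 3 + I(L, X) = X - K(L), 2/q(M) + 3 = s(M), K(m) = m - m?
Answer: -3117724/193 ≈ -16154.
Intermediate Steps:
K(m) = 0
q(M) = 2/(-3 + M)
I(L, X) = -3 + X (I(L, X) = -3 + (X - 1*0) = -3 + (X + 0) = -3 + X)
f(W) = (-201 + W)*(78 + W)
q(-190) + f(I(8, 7)) = 2/(-3 - 190) + (-15678 + (-3 + 7)**2 - 123*(-3 + 7)) = 2/(-193) + (-15678 + 4**2 - 123*4) = 2*(-1/193) + (-15678 + 16 - 492) = -2/193 - 16154 = -3117724/193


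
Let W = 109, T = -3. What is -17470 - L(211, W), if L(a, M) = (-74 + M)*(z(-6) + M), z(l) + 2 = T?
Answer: -21110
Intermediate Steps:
z(l) = -5 (z(l) = -2 - 3 = -5)
L(a, M) = (-74 + M)*(-5 + M)
-17470 - L(211, W) = -17470 - (370 + 109² - 79*109) = -17470 - (370 + 11881 - 8611) = -17470 - 1*3640 = -17470 - 3640 = -21110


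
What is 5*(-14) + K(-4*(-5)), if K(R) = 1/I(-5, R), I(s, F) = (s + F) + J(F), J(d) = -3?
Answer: -839/12 ≈ -69.917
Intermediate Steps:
I(s, F) = -3 + F + s (I(s, F) = (s + F) - 3 = (F + s) - 3 = -3 + F + s)
K(R) = 1/(-8 + R) (K(R) = 1/(-3 + R - 5) = 1/(-8 + R))
5*(-14) + K(-4*(-5)) = 5*(-14) + 1/(-8 - 4*(-5)) = -70 + 1/(-8 + 20) = -70 + 1/12 = -839/12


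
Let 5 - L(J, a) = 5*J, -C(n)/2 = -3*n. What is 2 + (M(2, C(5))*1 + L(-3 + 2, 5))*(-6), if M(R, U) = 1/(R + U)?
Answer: -931/16 ≈ -58.188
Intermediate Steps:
C(n) = 6*n (C(n) = -(-6)*n = 6*n)
L(J, a) = 5 - 5*J
2 + (M(2, C(5))*1 + L(-3 + 2, 5))*(-6) = 2 + (1/(2 + 6*5) + (5 - 5*(-3 + 2)))*(-6) = 2 + (1/(2 + 30) + (5 - 5*(-1)))*(-6) = 2 + (1/32 + (5 + 5))*(-6) = 2 + ((1/32)*1 + 10)*(-6) = 2 + (1/32 + 10)*(-6) = 2 + (321/32)*(-6) = 2 - 963/16 = -931/16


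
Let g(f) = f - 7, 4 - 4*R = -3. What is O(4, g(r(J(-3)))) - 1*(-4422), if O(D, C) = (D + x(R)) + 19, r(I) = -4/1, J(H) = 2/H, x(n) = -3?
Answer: 4442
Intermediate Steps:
R = 7/4 (R = 1 - 1/4*(-3) = 1 + 3/4 = 7/4 ≈ 1.7500)
r(I) = -4 (r(I) = -4*1 = -4)
g(f) = -7 + f
O(D, C) = 16 + D (O(D, C) = (D - 3) + 19 = (-3 + D) + 19 = 16 + D)
O(4, g(r(J(-3)))) - 1*(-4422) = (16 + 4) - 1*(-4422) = 20 + 4422 = 4442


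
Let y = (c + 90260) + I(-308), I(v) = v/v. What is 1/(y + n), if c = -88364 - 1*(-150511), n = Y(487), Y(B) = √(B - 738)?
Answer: 152408/23228198715 - I*√251/23228198715 ≈ 6.5613e-6 - 6.8206e-10*I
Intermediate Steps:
Y(B) = √(-738 + B)
n = I*√251 (n = √(-738 + 487) = √(-251) = I*√251 ≈ 15.843*I)
c = 62147 (c = -88364 + 150511 = 62147)
I(v) = 1
y = 152408 (y = (62147 + 90260) + 1 = 152407 + 1 = 152408)
1/(y + n) = 1/(152408 + I*√251)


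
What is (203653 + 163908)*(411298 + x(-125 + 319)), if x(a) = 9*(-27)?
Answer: 151087786855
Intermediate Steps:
x(a) = -243
(203653 + 163908)*(411298 + x(-125 + 319)) = (203653 + 163908)*(411298 - 243) = 367561*411055 = 151087786855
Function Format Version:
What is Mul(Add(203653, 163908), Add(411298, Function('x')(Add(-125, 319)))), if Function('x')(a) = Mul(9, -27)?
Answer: 151087786855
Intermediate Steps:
Function('x')(a) = -243
Mul(Add(203653, 163908), Add(411298, Function('x')(Add(-125, 319)))) = Mul(Add(203653, 163908), Add(411298, -243)) = Mul(367561, 411055) = 151087786855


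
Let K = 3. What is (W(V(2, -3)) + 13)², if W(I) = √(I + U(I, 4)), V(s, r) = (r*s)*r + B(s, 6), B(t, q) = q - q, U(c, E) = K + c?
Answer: (13 + √39)² ≈ 370.37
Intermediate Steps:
U(c, E) = 3 + c
B(t, q) = 0
V(s, r) = s*r² (V(s, r) = (r*s)*r + 0 = s*r² + 0 = s*r²)
W(I) = √(3 + 2*I) (W(I) = √(I + (3 + I)) = √(3 + 2*I))
(W(V(2, -3)) + 13)² = (√(3 + 2*(2*(-3)²)) + 13)² = (√(3 + 2*(2*9)) + 13)² = (√(3 + 2*18) + 13)² = (√(3 + 36) + 13)² = (√39 + 13)² = (13 + √39)²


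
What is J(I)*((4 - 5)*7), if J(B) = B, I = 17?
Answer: -119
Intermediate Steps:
J(I)*((4 - 5)*7) = 17*((4 - 5)*7) = 17*(-1*7) = 17*(-7) = -119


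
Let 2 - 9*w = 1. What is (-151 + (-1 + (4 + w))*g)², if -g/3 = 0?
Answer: 22801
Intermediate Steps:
w = ⅑ (w = 2/9 - ⅑*1 = 2/9 - ⅑ = ⅑ ≈ 0.11111)
g = 0 (g = -3*0 = 0)
(-151 + (-1 + (4 + w))*g)² = (-151 + (-1 + (4 + ⅑))*0)² = (-151 + (-1 + 37/9)*0)² = (-151 + (28/9)*0)² = (-151 + 0)² = (-151)² = 22801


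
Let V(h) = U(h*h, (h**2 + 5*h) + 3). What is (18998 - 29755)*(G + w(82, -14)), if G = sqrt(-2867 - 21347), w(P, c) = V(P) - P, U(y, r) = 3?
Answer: 849803 - 10757*I*sqrt(24214) ≈ 8.498e+5 - 1.6739e+6*I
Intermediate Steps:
V(h) = 3
w(P, c) = 3 - P
G = I*sqrt(24214) (G = sqrt(-24214) = I*sqrt(24214) ≈ 155.61*I)
(18998 - 29755)*(G + w(82, -14)) = (18998 - 29755)*(I*sqrt(24214) + (3 - 1*82)) = -10757*(I*sqrt(24214) + (3 - 82)) = -10757*(I*sqrt(24214) - 79) = -10757*(-79 + I*sqrt(24214)) = 849803 - 10757*I*sqrt(24214)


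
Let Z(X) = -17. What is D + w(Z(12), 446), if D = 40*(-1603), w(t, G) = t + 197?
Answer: -63940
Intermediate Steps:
w(t, G) = 197 + t
D = -64120
D + w(Z(12), 446) = -64120 + (197 - 17) = -64120 + 180 = -63940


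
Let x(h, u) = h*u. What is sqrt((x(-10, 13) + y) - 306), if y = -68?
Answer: 6*I*sqrt(14) ≈ 22.45*I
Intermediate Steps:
sqrt((x(-10, 13) + y) - 306) = sqrt((-10*13 - 68) - 306) = sqrt((-130 - 68) - 306) = sqrt(-198 - 306) = sqrt(-504) = 6*I*sqrt(14)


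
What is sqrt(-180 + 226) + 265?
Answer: 265 + sqrt(46) ≈ 271.78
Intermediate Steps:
sqrt(-180 + 226) + 265 = sqrt(46) + 265 = 265 + sqrt(46)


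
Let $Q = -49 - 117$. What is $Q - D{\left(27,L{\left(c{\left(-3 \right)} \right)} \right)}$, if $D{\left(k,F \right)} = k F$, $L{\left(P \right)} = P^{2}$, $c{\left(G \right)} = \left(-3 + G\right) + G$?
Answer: $-2353$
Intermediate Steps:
$c{\left(G \right)} = -3 + 2 G$
$Q = -166$ ($Q = -49 - 117 = -166$)
$D{\left(k,F \right)} = F k$
$Q - D{\left(27,L{\left(c{\left(-3 \right)} \right)} \right)} = -166 - \left(-3 + 2 \left(-3\right)\right)^{2} \cdot 27 = -166 - \left(-3 - 6\right)^{2} \cdot 27 = -166 - \left(-9\right)^{2} \cdot 27 = -166 - 81 \cdot 27 = -166 - 2187 = -2353$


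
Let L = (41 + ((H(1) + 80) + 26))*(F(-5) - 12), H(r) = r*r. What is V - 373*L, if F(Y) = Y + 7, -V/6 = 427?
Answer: 549478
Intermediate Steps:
V = -2562 (V = -6*427 = -2562)
H(r) = r**2
F(Y) = 7 + Y
L = -1480 (L = (41 + ((1**2 + 80) + 26))*((7 - 5) - 12) = (41 + ((1 + 80) + 26))*(2 - 12) = (41 + (81 + 26))*(-10) = (41 + 107)*(-10) = 148*(-10) = -1480)
V - 373*L = -2562 - 373*(-1480) = -2562 + 552040 = 549478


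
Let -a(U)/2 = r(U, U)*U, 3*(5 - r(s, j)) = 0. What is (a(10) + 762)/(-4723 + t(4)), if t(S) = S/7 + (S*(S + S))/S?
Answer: -4634/33001 ≈ -0.14042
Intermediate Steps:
r(s, j) = 5 (r(s, j) = 5 - ⅓*0 = 5 + 0 = 5)
t(S) = 15*S/7 (t(S) = S*(⅐) + (S*(2*S))/S = S/7 + (2*S²)/S = S/7 + 2*S = 15*S/7)
a(U) = -10*U
(a(10) + 762)/(-4723 + t(4)) = (-10*10 + 762)/(-4723 + (15/7)*4) = (-100 + 762)/(-4723 + 60/7) = 662/(-33001/7) = 662*(-7/33001) = -4634/33001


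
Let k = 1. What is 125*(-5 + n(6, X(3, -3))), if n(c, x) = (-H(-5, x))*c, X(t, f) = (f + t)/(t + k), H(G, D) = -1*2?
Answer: 875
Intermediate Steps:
H(G, D) = -2
X(t, f) = (f + t)/(1 + t) (X(t, f) = (f + t)/(t + 1) = (f + t)/(1 + t))
n(c, x) = 2*c (n(c, x) = (-1*(-2))*c = 2*c)
125*(-5 + n(6, X(3, -3))) = 125*(-5 + 2*6) = 125*(-5 + 12) = 125*7 = 875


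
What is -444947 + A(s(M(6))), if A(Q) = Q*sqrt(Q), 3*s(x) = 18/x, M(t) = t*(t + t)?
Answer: -444947 + sqrt(3)/72 ≈ -4.4495e+5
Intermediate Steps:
M(t) = 2*t**2 (M(t) = t*(2*t) = 2*t**2)
s(x) = 6/x (s(x) = (18/x)/3 = 6/x)
A(Q) = Q**(3/2)
-444947 + A(s(M(6))) = -444947 + (6/((2*6**2)))**(3/2) = -444947 + (6/((2*36)))**(3/2) = -444947 + (6/72)**(3/2) = -444947 + (6*(1/72))**(3/2) = -444947 + (1/12)**(3/2) = -444947 + sqrt(3)/72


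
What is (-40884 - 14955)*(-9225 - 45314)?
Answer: 3045403221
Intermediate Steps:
(-40884 - 14955)*(-9225 - 45314) = -55839*(-54539) = 3045403221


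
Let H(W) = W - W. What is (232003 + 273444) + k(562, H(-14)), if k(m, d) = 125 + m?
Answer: 506134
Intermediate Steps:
H(W) = 0
(232003 + 273444) + k(562, H(-14)) = (232003 + 273444) + (125 + 562) = 505447 + 687 = 506134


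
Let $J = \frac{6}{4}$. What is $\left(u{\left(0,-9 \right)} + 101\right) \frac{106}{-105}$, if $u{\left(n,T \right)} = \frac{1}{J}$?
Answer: $- \frac{6466}{63} \approx -102.63$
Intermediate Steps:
$J = \frac{3}{2}$ ($J = 6 \cdot \frac{1}{4} = \frac{3}{2} \approx 1.5$)
$u{\left(n,T \right)} = \frac{2}{3}$ ($u{\left(n,T \right)} = \frac{1}{\frac{3}{2}} = \frac{2}{3}$)
$\left(u{\left(0,-9 \right)} + 101\right) \frac{106}{-105} = \left(\frac{2}{3} + 101\right) \frac{106}{-105} = \frac{305 \cdot 106 \left(- \frac{1}{105}\right)}{3} = \frac{305}{3} \left(- \frac{106}{105}\right) = - \frac{6466}{63}$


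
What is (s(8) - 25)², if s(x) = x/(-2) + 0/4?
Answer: 841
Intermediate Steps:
s(x) = -x/2 (s(x) = x*(-½) + 0*(¼) = -x/2 + 0 = -x/2)
(s(8) - 25)² = (-½*8 - 25)² = (-4 - 25)² = (-29)² = 841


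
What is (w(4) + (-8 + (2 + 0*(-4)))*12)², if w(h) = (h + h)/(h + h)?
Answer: 5041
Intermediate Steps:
w(h) = 1 (w(h) = (2*h)/((2*h)) = (2*h)*(1/(2*h)) = 1)
(w(4) + (-8 + (2 + 0*(-4)))*12)² = (1 + (-8 + (2 + 0*(-4)))*12)² = (1 + (-8 + (2 + 0))*12)² = (1 + (-8 + 2)*12)² = (1 - 6*12)² = (1 - 72)² = (-71)² = 5041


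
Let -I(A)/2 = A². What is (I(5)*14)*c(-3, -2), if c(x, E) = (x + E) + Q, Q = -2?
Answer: 4900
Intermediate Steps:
I(A) = -2*A²
c(x, E) = -2 + E + x (c(x, E) = (x + E) - 2 = (E + x) - 2 = -2 + E + x)
(I(5)*14)*c(-3, -2) = (-2*5²*14)*(-2 - 2 - 3) = (-2*25*14)*(-7) = -50*14*(-7) = -700*(-7) = 4900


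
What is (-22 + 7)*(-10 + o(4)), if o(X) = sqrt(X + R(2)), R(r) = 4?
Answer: 150 - 30*sqrt(2) ≈ 107.57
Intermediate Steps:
o(X) = sqrt(4 + X) (o(X) = sqrt(X + 4) = sqrt(4 + X))
(-22 + 7)*(-10 + o(4)) = (-22 + 7)*(-10 + sqrt(4 + 4)) = -15*(-10 + sqrt(8)) = -15*(-10 + 2*sqrt(2)) = 150 - 30*sqrt(2)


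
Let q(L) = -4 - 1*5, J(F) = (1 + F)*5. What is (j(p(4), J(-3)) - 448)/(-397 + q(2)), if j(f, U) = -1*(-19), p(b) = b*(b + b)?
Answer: 429/406 ≈ 1.0567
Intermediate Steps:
J(F) = 5 + 5*F
p(b) = 2*b**2 (p(b) = b*(2*b) = 2*b**2)
q(L) = -9 (q(L) = -4 - 5 = -9)
j(f, U) = 19
(j(p(4), J(-3)) - 448)/(-397 + q(2)) = (19 - 448)/(-397 - 9) = -429/(-406) = -429*(-1/406) = 429/406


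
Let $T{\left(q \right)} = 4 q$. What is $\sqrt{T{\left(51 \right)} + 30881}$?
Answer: $\sqrt{31085} \approx 176.31$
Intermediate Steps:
$\sqrt{T{\left(51 \right)} + 30881} = \sqrt{4 \cdot 51 + 30881} = \sqrt{204 + 30881} = \sqrt{31085}$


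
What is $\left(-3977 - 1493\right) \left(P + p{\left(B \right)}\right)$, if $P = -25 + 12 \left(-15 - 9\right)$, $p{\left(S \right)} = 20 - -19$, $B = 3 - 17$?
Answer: $1498780$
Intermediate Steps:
$B = -14$
$p{\left(S \right)} = 39$ ($p{\left(S \right)} = 20 + 19 = 39$)
$P = -313$ ($P = -25 + 12 \left(-24\right) = -25 - 288 = -313$)
$\left(-3977 - 1493\right) \left(P + p{\left(B \right)}\right) = \left(-3977 - 1493\right) \left(-313 + 39\right) = \left(-5470\right) \left(-274\right) = 1498780$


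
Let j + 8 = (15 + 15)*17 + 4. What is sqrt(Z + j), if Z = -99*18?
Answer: 2*I*sqrt(319) ≈ 35.721*I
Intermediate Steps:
j = 506 (j = -8 + ((15 + 15)*17 + 4) = -8 + (30*17 + 4) = -8 + (510 + 4) = -8 + 514 = 506)
Z = -1782
sqrt(Z + j) = sqrt(-1782 + 506) = sqrt(-1276) = 2*I*sqrt(319)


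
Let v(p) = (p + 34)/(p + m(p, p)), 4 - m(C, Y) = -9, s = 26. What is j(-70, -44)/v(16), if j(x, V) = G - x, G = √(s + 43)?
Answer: 203/5 + 29*√69/50 ≈ 45.418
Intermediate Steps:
m(C, Y) = 13 (m(C, Y) = 4 - 1*(-9) = 4 + 9 = 13)
v(p) = (34 + p)/(13 + p) (v(p) = (p + 34)/(p + 13) = (34 + p)/(13 + p))
G = √69 (G = √(26 + 43) = √69 ≈ 8.3066)
j(x, V) = √69 - x
j(-70, -44)/v(16) = (√69 - 1*(-70))/(((34 + 16)/(13 + 16))) = (√69 + 70)/((50/29)) = (70 + √69)/(((1/29)*50)) = (70 + √69)/(50/29) = (70 + √69)*(29/50) = 203/5 + 29*√69/50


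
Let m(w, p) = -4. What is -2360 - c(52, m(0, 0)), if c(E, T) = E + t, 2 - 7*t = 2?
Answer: -2412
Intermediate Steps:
t = 0 (t = 2/7 - ⅐*2 = 2/7 - 2/7 = 0)
c(E, T) = E (c(E, T) = E + 0 = E)
-2360 - c(52, m(0, 0)) = -2360 - 1*52 = -2360 - 52 = -2412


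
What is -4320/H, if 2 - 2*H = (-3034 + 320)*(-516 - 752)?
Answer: 864/344135 ≈ 0.0025106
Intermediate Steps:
H = -1720675 (H = 1 - (-3034 + 320)*(-516 - 752)/2 = 1 - (-1357)*(-1268) = 1 - 1/2*3441352 = 1 - 1720676 = -1720675)
-4320/H = -4320/(-1720675) = -4320*(-1/1720675) = 864/344135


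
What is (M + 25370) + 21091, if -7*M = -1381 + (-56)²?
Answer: 323472/7 ≈ 46210.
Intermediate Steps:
M = -1755/7 (M = -(-1381 + (-56)²)/7 = -(-1381 + 3136)/7 = -⅐*1755 = -1755/7 ≈ -250.71)
(M + 25370) + 21091 = (-1755/7 + 25370) + 21091 = 175835/7 + 21091 = 323472/7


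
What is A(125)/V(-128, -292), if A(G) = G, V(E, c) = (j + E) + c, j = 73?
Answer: -125/347 ≈ -0.36023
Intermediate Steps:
V(E, c) = 73 + E + c (V(E, c) = (73 + E) + c = 73 + E + c)
A(125)/V(-128, -292) = 125/(73 - 128 - 292) = 125/(-347) = 125*(-1/347) = -125/347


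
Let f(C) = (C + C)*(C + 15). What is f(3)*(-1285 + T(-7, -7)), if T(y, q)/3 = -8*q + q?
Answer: -122904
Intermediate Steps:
f(C) = 2*C*(15 + C) (f(C) = (2*C)*(15 + C) = 2*C*(15 + C))
T(y, q) = -21*q (T(y, q) = 3*(-8*q + q) = 3*(-7*q) = -21*q)
f(3)*(-1285 + T(-7, -7)) = (2*3*(15 + 3))*(-1285 - 21*(-7)) = (2*3*18)*(-1285 + 147) = 108*(-1138) = -122904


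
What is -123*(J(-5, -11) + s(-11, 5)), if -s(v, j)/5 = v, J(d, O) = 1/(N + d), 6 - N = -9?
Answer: -67773/10 ≈ -6777.3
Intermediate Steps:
N = 15 (N = 6 - 1*(-9) = 6 + 9 = 15)
J(d, O) = 1/(15 + d)
s(v, j) = -5*v
-123*(J(-5, -11) + s(-11, 5)) = -123*(1/(15 - 5) - 5*(-11)) = -123*(1/10 + 55) = -123*551/10 = -67773/10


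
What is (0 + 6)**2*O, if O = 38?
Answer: 1368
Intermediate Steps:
(0 + 6)**2*O = (0 + 6)**2*38 = 6**2*38 = 36*38 = 1368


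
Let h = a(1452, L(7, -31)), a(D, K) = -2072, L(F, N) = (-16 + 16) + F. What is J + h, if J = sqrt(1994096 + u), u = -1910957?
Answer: -2072 + sqrt(83139) ≈ -1783.7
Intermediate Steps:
L(F, N) = F (L(F, N) = 0 + F = F)
h = -2072
J = sqrt(83139) (J = sqrt(1994096 - 1910957) = sqrt(83139) ≈ 288.34)
J + h = sqrt(83139) - 2072 = -2072 + sqrt(83139)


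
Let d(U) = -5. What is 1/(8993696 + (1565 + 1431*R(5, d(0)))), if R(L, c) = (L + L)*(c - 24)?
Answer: 1/8580271 ≈ 1.1655e-7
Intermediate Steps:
R(L, c) = 2*L*(-24 + c) (R(L, c) = (2*L)*(-24 + c) = 2*L*(-24 + c))
1/(8993696 + (1565 + 1431*R(5, d(0)))) = 1/(8993696 + (1565 + 1431*(2*5*(-24 - 5)))) = 1/(8993696 + (1565 + 1431*(2*5*(-29)))) = 1/(8993696 + (1565 + 1431*(-290))) = 1/(8993696 + (1565 - 414990)) = 1/(8993696 - 413425) = 1/8580271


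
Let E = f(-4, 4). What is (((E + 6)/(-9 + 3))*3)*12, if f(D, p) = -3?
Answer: -18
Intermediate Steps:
E = -3
(((E + 6)/(-9 + 3))*3)*12 = (((-3 + 6)/(-9 + 3))*3)*12 = ((3/(-6))*3)*12 = ((3*(-⅙))*3)*12 = -½*3*12 = -3/2*12 = -18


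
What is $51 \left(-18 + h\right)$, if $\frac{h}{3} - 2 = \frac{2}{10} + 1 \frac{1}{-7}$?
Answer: $- \frac{21114}{35} \approx -603.26$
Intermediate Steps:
$h = \frac{216}{35}$ ($h = 6 + 3 \left(\frac{2}{10} + 1 \frac{1}{-7}\right) = 6 + 3 \left(2 \cdot \frac{1}{10} + 1 \left(- \frac{1}{7}\right)\right) = 6 + 3 \left(\frac{1}{5} - \frac{1}{7}\right) = 6 + 3 \cdot \frac{2}{35} = 6 + \frac{6}{35} = \frac{216}{35} \approx 6.1714$)
$51 \left(-18 + h\right) = 51 \left(-18 + \frac{216}{35}\right) = 51 \left(- \frac{414}{35}\right) = - \frac{21114}{35}$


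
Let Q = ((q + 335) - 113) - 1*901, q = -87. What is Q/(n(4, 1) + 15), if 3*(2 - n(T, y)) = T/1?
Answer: -2298/47 ≈ -48.894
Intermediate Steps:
n(T, y) = 2 - T/3 (n(T, y) = 2 - T/(3*1) = 2 - T/3)
Q = -766 (Q = ((-87 + 335) - 113) - 1*901 = (248 - 113) - 901 = 135 - 901 = -766)
Q/(n(4, 1) + 15) = -766/((2 - ⅓*4) + 15) = -766/((2 - 4/3) + 15) = -766/(⅔ + 15) = -766/47/3 = -766*3/47 = -2298/47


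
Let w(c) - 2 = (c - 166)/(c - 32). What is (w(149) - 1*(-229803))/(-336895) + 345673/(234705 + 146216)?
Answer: 3383407202467/15014654494515 ≈ 0.22534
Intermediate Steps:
w(c) = 2 + (-166 + c)/(-32 + c) (w(c) = 2 + (c - 166)/(c - 32) = 2 + (-166 + c)/(-32 + c))
(w(149) - 1*(-229803))/(-336895) + 345673/(234705 + 146216) = ((-230 + 3*149)/(-32 + 149) - 1*(-229803))/(-336895) + 345673/(234705 + 146216) = ((-230 + 447)/117 + 229803)*(-1/336895) + 345673/380921 = ((1/117)*217 + 229803)*(-1/336895) + 345673*(1/380921) = (217/117 + 229803)*(-1/336895) + 345673/380921 = (26887168/117)*(-1/336895) + 345673/380921 = -26887168/39416715 + 345673/380921 = 3383407202467/15014654494515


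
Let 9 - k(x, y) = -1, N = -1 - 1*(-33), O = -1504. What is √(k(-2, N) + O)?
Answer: 3*I*√166 ≈ 38.652*I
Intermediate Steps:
N = 32 (N = -1 + 33 = 32)
k(x, y) = 10 (k(x, y) = 9 - 1*(-1) = 9 + 1 = 10)
√(k(-2, N) + O) = √(10 - 1504) = √(-1494) = 3*I*√166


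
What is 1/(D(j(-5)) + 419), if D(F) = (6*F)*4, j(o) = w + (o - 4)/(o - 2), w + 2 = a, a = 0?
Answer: 7/2813 ≈ 0.0024884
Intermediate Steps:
w = -2 (w = -2 + 0 = -2)
j(o) = -2 + (-4 + o)/(-2 + o) (j(o) = -2 + (o - 4)/(o - 2) = -2 + (-4 + o)/(-2 + o))
D(F) = 24*F
1/(D(j(-5)) + 419) = 1/(24*(-1*(-5)/(-2 - 5)) + 419) = 1/(24*(-1*(-5)/(-7)) + 419) = 1/(24*(-1*(-5)*(-⅐)) + 419) = 1/(24*(-5/7) + 419) = 1/(-120/7 + 419) = 1/(2813/7) = 7/2813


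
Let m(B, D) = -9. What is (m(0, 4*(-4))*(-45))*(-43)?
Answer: -17415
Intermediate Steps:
(m(0, 4*(-4))*(-45))*(-43) = -9*(-45)*(-43) = 405*(-43) = -17415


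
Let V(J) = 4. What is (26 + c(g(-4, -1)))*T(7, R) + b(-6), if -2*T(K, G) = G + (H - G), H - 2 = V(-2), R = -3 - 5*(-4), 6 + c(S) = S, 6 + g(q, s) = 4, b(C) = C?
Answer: -60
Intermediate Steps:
g(q, s) = -2 (g(q, s) = -6 + 4 = -2)
c(S) = -6 + S
R = 17 (R = -3 + 20 = 17)
H = 6 (H = 2 + 4 = 6)
T(K, G) = -3 (T(K, G) = -(G + (6 - G))/2 = -½*6 = -3)
(26 + c(g(-4, -1)))*T(7, R) + b(-6) = (26 + (-6 - 2))*(-3) - 6 = (26 - 8)*(-3) - 6 = 18*(-3) - 6 = -54 - 6 = -60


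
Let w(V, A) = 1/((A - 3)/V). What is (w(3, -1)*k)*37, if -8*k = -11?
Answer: -1221/32 ≈ -38.156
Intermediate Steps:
k = 11/8 (k = -1/8*(-11) = 11/8 ≈ 1.3750)
w(V, A) = V/(-3 + A) (w(V, A) = 1/((-3 + A)/V) = V/(-3 + A))
(w(3, -1)*k)*37 = ((3/(-3 - 1))*(11/8))*37 = ((3/(-4))*(11/8))*37 = ((3*(-1/4))*(11/8))*37 = -3/4*11/8*37 = -33/32*37 = -1221/32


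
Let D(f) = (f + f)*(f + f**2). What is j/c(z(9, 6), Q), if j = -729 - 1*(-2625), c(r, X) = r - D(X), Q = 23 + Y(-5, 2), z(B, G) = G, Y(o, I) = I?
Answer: -948/16247 ≈ -0.058349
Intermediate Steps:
D(f) = 2*f*(f + f**2) (D(f) = (2*f)*(f + f**2) = 2*f*(f + f**2))
Q = 25 (Q = 23 + 2 = 25)
c(r, X) = r - 2*X**2*(1 + X)
j = 1896 (j = -729 + 2625 = 1896)
j/c(z(9, 6), Q) = 1896/(6 - 2*25**2*(1 + 25)) = 1896/(6 - 2*625*26) = 1896/(6 - 32500) = 1896/(-32494) = 1896*(-1/32494) = -948/16247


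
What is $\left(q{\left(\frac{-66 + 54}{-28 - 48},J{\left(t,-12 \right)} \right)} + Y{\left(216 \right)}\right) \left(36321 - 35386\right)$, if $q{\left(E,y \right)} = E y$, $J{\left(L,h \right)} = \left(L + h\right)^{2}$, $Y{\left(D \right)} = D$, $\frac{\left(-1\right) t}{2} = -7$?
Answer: $\frac{3848460}{19} \approx 2.0255 \cdot 10^{5}$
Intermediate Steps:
$t = 14$ ($t = \left(-2\right) \left(-7\right) = 14$)
$\left(q{\left(\frac{-66 + 54}{-28 - 48},J{\left(t,-12 \right)} \right)} + Y{\left(216 \right)}\right) \left(36321 - 35386\right) = \left(\frac{-66 + 54}{-28 - 48} \left(14 - 12\right)^{2} + 216\right) \left(36321 - 35386\right) = \left(- \frac{12}{-76} \cdot 2^{2} + 216\right) 935 = \left(\left(-12\right) \left(- \frac{1}{76}\right) 4 + 216\right) 935 = \left(\frac{3}{19} \cdot 4 + 216\right) 935 = \left(\frac{12}{19} + 216\right) 935 = \frac{4116}{19} \cdot 935 = \frac{3848460}{19}$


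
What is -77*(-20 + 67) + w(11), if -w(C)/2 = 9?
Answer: -3637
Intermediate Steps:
w(C) = -18 (w(C) = -2*9 = -18)
-77*(-20 + 67) + w(11) = -77*(-20 + 67) - 18 = -77*47 - 18 = -3619 - 18 = -3637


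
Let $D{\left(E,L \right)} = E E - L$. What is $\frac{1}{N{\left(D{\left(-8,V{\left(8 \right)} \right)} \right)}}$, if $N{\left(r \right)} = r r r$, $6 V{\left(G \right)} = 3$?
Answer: $\frac{8}{2048383} \approx 3.9055 \cdot 10^{-6}$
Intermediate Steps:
$V{\left(G \right)} = \frac{1}{2}$ ($V{\left(G \right)} = \frac{1}{6} \cdot 3 = \frac{1}{2}$)
$D{\left(E,L \right)} = E^{2} - L$
$N{\left(r \right)} = r^{3}$ ($N{\left(r \right)} = r^{2} r = r^{3}$)
$\frac{1}{N{\left(D{\left(-8,V{\left(8 \right)} \right)} \right)}} = \frac{1}{\left(\left(-8\right)^{2} - \frac{1}{2}\right)^{3}} = \frac{1}{\left(64 - \frac{1}{2}\right)^{3}} = \frac{1}{\left(\frac{127}{2}\right)^{3}} = \frac{1}{\frac{2048383}{8}} = \frac{8}{2048383}$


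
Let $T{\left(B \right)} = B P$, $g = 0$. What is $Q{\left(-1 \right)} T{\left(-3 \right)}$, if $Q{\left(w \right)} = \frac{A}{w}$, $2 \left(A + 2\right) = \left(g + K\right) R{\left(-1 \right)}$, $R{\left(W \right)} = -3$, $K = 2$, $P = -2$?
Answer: $30$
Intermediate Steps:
$A = -5$ ($A = -2 + \frac{\left(0 + 2\right) \left(-3\right)}{2} = -2 + \frac{2 \left(-3\right)}{2} = -2 + \frac{1}{2} \left(-6\right) = -2 - 3 = -5$)
$Q{\left(w \right)} = - \frac{5}{w}$
$T{\left(B \right)} = - 2 B$ ($T{\left(B \right)} = B \left(-2\right) = - 2 B$)
$Q{\left(-1 \right)} T{\left(-3 \right)} = - \frac{5}{-1} \left(\left(-2\right) \left(-3\right)\right) = \left(-5\right) \left(-1\right) 6 = 5 \cdot 6 = 30$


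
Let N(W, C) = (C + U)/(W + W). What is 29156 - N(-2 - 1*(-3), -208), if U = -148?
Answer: 29334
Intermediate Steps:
N(W, C) = (-148 + C)/(2*W) (N(W, C) = (C - 148)/(W + W) = (-148 + C)/((2*W)) = (-148 + C)*(1/(2*W)) = (-148 + C)/(2*W))
29156 - N(-2 - 1*(-3), -208) = 29156 - (-148 - 208)/(2*(-2 - 1*(-3))) = 29156 - (-356)/(2*(-2 + 3)) = 29156 - (-356)/(2*1) = 29156 - (-356)/2 = 29156 - 1*(-178) = 29156 + 178 = 29334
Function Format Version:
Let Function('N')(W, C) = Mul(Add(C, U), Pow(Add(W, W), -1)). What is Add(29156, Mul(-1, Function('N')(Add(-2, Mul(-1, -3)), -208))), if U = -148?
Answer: 29334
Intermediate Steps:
Function('N')(W, C) = Mul(Rational(1, 2), Pow(W, -1), Add(-148, C)) (Function('N')(W, C) = Mul(Add(C, -148), Pow(Add(W, W), -1)) = Mul(Add(-148, C), Pow(Mul(2, W), -1)) = Mul(Add(-148, C), Mul(Rational(1, 2), Pow(W, -1))) = Mul(Rational(1, 2), Pow(W, -1), Add(-148, C)))
Add(29156, Mul(-1, Function('N')(Add(-2, Mul(-1, -3)), -208))) = Add(29156, Mul(-1, Mul(Rational(1, 2), Pow(Add(-2, Mul(-1, -3)), -1), Add(-148, -208)))) = Add(29156, Mul(-1, Mul(Rational(1, 2), Pow(Add(-2, 3), -1), -356))) = Add(29156, Mul(-1, Mul(Rational(1, 2), Pow(1, -1), -356))) = Add(29156, Mul(-1, Mul(Rational(1, 2), 1, -356))) = Add(29156, Mul(-1, -178)) = Add(29156, 178) = 29334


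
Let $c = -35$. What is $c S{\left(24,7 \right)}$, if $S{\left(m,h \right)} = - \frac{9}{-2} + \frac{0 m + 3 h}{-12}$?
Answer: $- \frac{385}{4} \approx -96.25$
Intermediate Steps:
$S{\left(m,h \right)} = \frac{9}{2} - \frac{h}{4}$ ($S{\left(m,h \right)} = \left(-9\right) \left(- \frac{1}{2}\right) + \left(0 + 3 h\right) \left(- \frac{1}{12}\right) = \frac{9}{2} + 3 h \left(- \frac{1}{12}\right) = \frac{9}{2} - \frac{h}{4}$)
$c S{\left(24,7 \right)} = - 35 \left(\frac{9}{2} - \frac{7}{4}\right) = \left(-35\right) \frac{11}{4} = - \frac{385}{4}$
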